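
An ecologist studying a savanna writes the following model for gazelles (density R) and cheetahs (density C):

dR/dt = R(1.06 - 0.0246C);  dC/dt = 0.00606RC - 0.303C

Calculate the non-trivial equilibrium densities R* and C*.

R* ≈ 50, C* ≈ 43.1

Set dC/dt = 0 with C > 0: 0.00606R - 0.303 = 0, so R* = 0.303/0.00606 = 50.
Set dR/dt = 0 with R > 0: 1.06 - 0.0246C = 0, so C* = 1.06/0.0246 = 43.1.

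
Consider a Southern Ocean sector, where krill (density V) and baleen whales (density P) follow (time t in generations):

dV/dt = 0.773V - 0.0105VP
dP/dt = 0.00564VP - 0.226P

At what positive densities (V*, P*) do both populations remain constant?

V* ≈ 40.1, P* ≈ 73.6

Set dP/dt = 0 with P > 0: 0.00564V - 0.226 = 0, so V* = 0.226/0.00564 = 40.1.
Set dV/dt = 0 with V > 0: 0.773 - 0.0105P = 0, so P* = 0.773/0.0105 = 73.6.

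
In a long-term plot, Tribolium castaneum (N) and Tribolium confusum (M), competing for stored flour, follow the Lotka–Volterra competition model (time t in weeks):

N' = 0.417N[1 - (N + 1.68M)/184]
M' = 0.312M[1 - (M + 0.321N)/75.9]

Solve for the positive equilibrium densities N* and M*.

N* ≈ 123, M* ≈ 36.5

Setting both brackets to zero gives the nullclines N + 1.68M = 184 and 0.321N + M = 75.9.
Substituting M = 75.9 - 0.321N into the first: N(1 - 1.68·0.321) = 184 - 1.68·75.9.
So N* = 56.5/0.461 = 123, and then M* = 75.9 - 0.321·123 = 36.5.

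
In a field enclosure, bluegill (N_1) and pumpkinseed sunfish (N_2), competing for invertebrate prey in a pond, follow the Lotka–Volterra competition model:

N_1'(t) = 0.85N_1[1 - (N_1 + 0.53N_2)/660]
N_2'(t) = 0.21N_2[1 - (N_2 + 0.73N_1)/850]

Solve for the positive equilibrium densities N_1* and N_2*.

Setting both brackets to zero gives the nullclines N_1 + 0.53N_2 = 660 and 0.73N_1 + N_2 = 850.
Substituting N_2 = 850 - 0.73N_1 into the first: N_1(1 - 0.53·0.73) = 660 - 0.53·850.
So N_1* = 210/0.613 = 342, and then N_2* = 850 - 0.73·342 = 601.

N_1* ≈ 342, N_2* ≈ 601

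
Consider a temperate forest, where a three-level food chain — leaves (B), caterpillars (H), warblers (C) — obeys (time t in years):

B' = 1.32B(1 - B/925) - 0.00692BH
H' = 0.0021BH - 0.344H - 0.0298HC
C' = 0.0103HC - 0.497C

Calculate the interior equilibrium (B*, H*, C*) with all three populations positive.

B* ≈ 691, H* ≈ 48.3, C* ≈ 37.2

From dC/dt = 0: 0.0103H* = 0.497, so H* = 48.3.
From dB/dt = 0: 1.32(1 - B*/925) = 0.00692·48.3, giving B* = 925·(1 - 0.253) = 691.
From dH/dt = 0: 0.0021·691 - 0.344 = 0.0298C*, so C* = 1.11/0.0298 = 37.2.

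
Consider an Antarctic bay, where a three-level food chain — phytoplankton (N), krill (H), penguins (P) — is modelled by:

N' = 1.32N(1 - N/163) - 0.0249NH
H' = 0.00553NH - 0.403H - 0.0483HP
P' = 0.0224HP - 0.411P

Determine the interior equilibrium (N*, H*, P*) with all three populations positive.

From dP/dt = 0: 0.0224H* = 0.411, so H* = 18.3.
From dN/dt = 0: 1.32(1 - N*/163) = 0.0249·18.3, giving N* = 163·(1 - 0.346) = 107.
From dH/dt = 0: 0.00553·107 - 0.403 = 0.0483P*, so P* = 0.186/0.0483 = 3.86.

N* ≈ 107, H* ≈ 18.3, P* ≈ 3.86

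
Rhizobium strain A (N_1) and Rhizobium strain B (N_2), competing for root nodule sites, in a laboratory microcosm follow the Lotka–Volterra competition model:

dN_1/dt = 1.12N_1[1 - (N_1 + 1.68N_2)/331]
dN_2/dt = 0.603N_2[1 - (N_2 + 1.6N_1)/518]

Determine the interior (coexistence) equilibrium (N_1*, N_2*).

Setting both brackets to zero gives the nullclines N_1 + 1.68N_2 = 331 and 1.6N_1 + N_2 = 518.
Substituting N_2 = 518 - 1.6N_1 into the first: N_1(1 - 1.68·1.6) = 331 - 1.68·518.
So N_1* = -539/-1.69 = 319, and then N_2* = 518 - 1.6·319 = 6.87.

N_1* ≈ 319, N_2* ≈ 6.87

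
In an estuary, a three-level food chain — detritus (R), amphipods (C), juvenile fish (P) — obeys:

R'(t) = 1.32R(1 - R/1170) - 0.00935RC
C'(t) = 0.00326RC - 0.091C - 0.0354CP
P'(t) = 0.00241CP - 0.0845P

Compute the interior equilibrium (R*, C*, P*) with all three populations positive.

R* ≈ 879, C* ≈ 35.1, P* ≈ 78.4

From dP/dt = 0: 0.00241C* = 0.0845, so C* = 35.1.
From dR/dt = 0: 1.32(1 - R*/1170) = 0.00935·35.1, giving R* = 1170·(1 - 0.248) = 879.
From dC/dt = 0: 0.00326·879 - 0.091 = 0.0354P*, so P* = 2.78/0.0354 = 78.4.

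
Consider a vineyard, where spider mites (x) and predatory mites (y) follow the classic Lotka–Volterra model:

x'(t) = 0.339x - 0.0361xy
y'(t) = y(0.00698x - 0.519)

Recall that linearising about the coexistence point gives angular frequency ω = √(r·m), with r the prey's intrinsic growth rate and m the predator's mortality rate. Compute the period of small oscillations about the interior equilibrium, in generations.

Here r = 0.339 and m = 0.519, so r·m = 0.176.
ω = √0.176 = 0.419 per generation, hence T = 2π/ω ≈ 15 generations.

T ≈ 15 generations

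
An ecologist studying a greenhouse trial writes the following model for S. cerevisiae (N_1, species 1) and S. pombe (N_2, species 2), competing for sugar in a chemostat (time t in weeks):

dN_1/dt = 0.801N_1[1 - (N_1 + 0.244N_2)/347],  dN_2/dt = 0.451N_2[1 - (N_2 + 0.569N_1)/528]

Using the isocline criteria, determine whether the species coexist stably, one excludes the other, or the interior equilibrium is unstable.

Compare the nullcline intercepts: K1/α12 = 347/0.244 = 1420 > K2 = 528; K2/α21 = 528/0.569 = 928 > K1 = 347.
Since both inequalities hold, each species can invade when rare, so the interior equilibrium is stable.

stable coexistence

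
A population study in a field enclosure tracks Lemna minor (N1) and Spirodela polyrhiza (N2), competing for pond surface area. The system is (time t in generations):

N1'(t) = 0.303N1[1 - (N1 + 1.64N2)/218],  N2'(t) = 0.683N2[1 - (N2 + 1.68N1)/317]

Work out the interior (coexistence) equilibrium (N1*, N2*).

N1* ≈ 172, N2* ≈ 28.1

Setting both brackets to zero gives the nullclines N1 + 1.64N2 = 218 and 1.68N1 + N2 = 317.
Substituting N2 = 317 - 1.68N1 into the first: N1(1 - 1.64·1.68) = 218 - 1.64·317.
So N1* = -302/-1.76 = 172, and then N2* = 317 - 1.68·172 = 28.1.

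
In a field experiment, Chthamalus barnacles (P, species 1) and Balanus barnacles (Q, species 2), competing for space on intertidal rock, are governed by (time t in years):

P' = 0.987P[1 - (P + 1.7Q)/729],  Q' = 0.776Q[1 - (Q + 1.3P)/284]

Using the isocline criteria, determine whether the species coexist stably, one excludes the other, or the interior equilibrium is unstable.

Compare the nullcline intercepts: K1/α12 = 729/1.7 = 429 > K2 = 284; K2/α21 = 284/1.3 = 218 < K1 = 729.
Since the inequalities point opposite ways, species 1 can invade but species 2 cannot.

species 1 excludes species 2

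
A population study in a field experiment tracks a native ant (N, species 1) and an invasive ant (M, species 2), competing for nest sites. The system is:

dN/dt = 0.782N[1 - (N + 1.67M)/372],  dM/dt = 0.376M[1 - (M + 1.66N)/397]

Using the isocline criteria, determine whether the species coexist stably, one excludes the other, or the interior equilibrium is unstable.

Compare the nullcline intercepts: K1/α12 = 372/1.67 = 223 < K2 = 397; K2/α21 = 397/1.66 = 239 < K1 = 372.
Since both are reversed, neither can invade when rare; the interior point is a saddle.

unstable coexistence (outcome depends on initial conditions)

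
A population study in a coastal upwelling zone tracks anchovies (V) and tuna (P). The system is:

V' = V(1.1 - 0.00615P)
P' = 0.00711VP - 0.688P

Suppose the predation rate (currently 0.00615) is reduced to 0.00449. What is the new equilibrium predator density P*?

At the interior fixed point, setting dV/dt = 0 with V > 0 fixes P* = (prey growth rate)/(VP coefficient) — independent of the other coefficients.
With the change, P* = 1.1/0.00449 = 245; it rises from 179.

P* ≈ 245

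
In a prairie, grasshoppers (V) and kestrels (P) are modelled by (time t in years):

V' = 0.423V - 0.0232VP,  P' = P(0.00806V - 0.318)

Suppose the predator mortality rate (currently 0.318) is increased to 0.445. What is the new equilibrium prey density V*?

V* ≈ 55.2

At the interior fixed point, setting dP/dt = 0 with P > 0 fixes V* = (predator death rate)/(VP coefficient) — independent of the other coefficients.
With the change, V* = 0.445/0.00806 = 55.2; it rises from 39.5.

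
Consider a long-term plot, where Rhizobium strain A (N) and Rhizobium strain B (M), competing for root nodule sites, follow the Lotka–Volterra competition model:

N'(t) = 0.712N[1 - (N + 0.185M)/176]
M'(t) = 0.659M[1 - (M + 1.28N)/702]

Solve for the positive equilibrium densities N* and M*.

N* ≈ 60.4, M* ≈ 625

Setting both brackets to zero gives the nullclines N + 0.185M = 176 and 1.28N + M = 702.
Substituting M = 702 - 1.28N into the first: N(1 - 0.185·1.28) = 176 - 0.185·702.
So N* = 46.1/0.763 = 60.4, and then M* = 702 - 1.28·60.4 = 625.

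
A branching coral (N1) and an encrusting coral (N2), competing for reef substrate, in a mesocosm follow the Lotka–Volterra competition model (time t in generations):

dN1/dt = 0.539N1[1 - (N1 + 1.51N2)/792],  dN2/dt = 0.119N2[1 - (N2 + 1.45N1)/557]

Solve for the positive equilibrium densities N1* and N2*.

Setting both brackets to zero gives the nullclines N1 + 1.51N2 = 792 and 1.45N1 + N2 = 557.
Substituting N2 = 557 - 1.45N1 into the first: N1(1 - 1.51·1.45) = 792 - 1.51·557.
So N1* = -49.1/-1.19 = 41.3, and then N2* = 557 - 1.45·41.3 = 497.

N1* ≈ 41.3, N2* ≈ 497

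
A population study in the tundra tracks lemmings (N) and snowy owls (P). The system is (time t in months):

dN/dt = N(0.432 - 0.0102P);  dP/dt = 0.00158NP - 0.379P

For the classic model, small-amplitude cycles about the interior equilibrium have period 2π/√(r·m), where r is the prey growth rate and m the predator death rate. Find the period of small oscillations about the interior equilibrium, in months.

Here r = 0.432 and m = 0.379, so r·m = 0.164.
ω = √0.164 = 0.405 per month, hence T = 2π/ω ≈ 15.5 months.

T ≈ 15.5 months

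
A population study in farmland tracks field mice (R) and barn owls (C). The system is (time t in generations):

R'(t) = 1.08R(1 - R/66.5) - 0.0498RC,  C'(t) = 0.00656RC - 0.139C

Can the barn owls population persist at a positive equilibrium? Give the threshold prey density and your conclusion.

Threshold R = 21.2; K > 21.2, so yes, the predator persists.

The predator equation gives dC/dt > 0 only when R > 0.139/0.00656 = 21.2.
Without the predator, R → K = 66.5. Since 66.5 > 21.2, the predator can invade and persist.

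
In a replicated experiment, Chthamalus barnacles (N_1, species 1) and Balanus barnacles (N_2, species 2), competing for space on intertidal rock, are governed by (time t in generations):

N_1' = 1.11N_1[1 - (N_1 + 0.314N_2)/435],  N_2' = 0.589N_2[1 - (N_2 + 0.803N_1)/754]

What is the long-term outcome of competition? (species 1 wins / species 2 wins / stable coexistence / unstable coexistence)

stable coexistence

Compare the nullcline intercepts: K1/α12 = 435/0.314 = 1390 > K2 = 754; K2/α21 = 754/0.803 = 939 > K1 = 435.
Since both inequalities hold, each species can invade when rare, so the interior equilibrium is stable.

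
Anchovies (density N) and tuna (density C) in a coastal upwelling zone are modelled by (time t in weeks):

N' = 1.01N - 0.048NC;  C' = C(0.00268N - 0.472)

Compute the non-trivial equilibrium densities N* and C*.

N* ≈ 176, C* ≈ 21

Set dC/dt = 0 with C > 0: 0.00268N - 0.472 = 0, so N* = 0.472/0.00268 = 176.
Set dN/dt = 0 with N > 0: 1.01 - 0.048C = 0, so C* = 1.01/0.048 = 21.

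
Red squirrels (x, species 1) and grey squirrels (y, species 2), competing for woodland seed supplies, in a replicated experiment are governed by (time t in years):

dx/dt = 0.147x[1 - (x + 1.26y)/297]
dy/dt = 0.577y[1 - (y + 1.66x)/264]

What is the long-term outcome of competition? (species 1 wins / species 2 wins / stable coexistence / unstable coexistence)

unstable coexistence (outcome depends on initial conditions)

Compare the nullcline intercepts: K1/α12 = 297/1.26 = 236 < K2 = 264; K2/α21 = 264/1.66 = 159 < K1 = 297.
Since both are reversed, neither can invade when rare; the interior point is a saddle.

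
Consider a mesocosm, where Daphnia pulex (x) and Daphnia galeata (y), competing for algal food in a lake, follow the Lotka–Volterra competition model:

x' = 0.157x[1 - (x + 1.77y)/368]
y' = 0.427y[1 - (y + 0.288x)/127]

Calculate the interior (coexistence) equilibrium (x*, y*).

Setting both brackets to zero gives the nullclines x + 1.77y = 368 and 0.288x + y = 127.
Substituting y = 127 - 0.288x into the first: x(1 - 1.77·0.288) = 368 - 1.77·127.
So x* = 143/0.49 = 292, and then y* = 127 - 0.288·292 = 42.9.

x* ≈ 292, y* ≈ 42.9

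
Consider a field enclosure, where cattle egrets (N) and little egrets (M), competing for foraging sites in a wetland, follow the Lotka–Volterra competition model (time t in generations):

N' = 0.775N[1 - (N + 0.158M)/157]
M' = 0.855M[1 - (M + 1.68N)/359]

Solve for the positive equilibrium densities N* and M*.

Setting both brackets to zero gives the nullclines N + 0.158M = 157 and 1.68N + M = 359.
Substituting M = 359 - 1.68N into the first: N(1 - 0.158·1.68) = 157 - 0.158·359.
So N* = 100/0.735 = 137, and then M* = 359 - 1.68·137 = 130.

N* ≈ 137, M* ≈ 130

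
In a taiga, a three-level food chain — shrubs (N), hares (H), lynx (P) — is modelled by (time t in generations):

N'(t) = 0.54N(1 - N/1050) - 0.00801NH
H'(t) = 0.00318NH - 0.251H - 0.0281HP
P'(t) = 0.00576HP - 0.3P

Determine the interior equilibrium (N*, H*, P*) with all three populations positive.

N* ≈ 239, H* ≈ 52.1, P* ≈ 18.1

From dP/dt = 0: 0.00576H* = 0.3, so H* = 52.1.
From dN/dt = 0: 0.54(1 - N*/1050) = 0.00801·52.1, giving N* = 1050·(1 - 0.773) = 239.
From dH/dt = 0: 0.00318·239 - 0.251 = 0.0281P*, so P* = 0.508/0.0281 = 18.1.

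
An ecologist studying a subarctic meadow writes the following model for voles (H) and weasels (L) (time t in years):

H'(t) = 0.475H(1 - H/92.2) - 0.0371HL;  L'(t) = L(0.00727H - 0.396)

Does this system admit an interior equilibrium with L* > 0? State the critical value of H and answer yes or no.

The predator equation gives dL/dt > 0 only when H > 0.396/0.00727 = 54.5.
Without the predator, H → K = 92.2. Since 92.2 > 54.5, the predator can invade and persist.

Threshold H = 54.5; K > 54.5, so yes, the predator persists.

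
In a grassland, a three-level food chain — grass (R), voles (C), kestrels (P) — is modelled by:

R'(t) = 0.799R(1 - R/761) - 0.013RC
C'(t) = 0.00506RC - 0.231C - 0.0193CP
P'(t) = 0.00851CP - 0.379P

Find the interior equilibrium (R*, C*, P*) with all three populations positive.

R* ≈ 210, C* ≈ 44.5, P* ≈ 43

From dP/dt = 0: 0.00851C* = 0.379, so C* = 44.5.
From dR/dt = 0: 0.799(1 - R*/761) = 0.013·44.5, giving R* = 761·(1 - 0.725) = 210.
From dC/dt = 0: 0.00506·210 - 0.231 = 0.0193P*, so P* = 0.829/0.0193 = 43.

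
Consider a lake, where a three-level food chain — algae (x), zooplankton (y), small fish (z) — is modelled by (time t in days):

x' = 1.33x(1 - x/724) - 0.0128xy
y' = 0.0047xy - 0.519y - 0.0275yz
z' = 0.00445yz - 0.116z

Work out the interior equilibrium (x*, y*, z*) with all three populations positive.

x* ≈ 542, y* ≈ 26.1, z* ≈ 73.8

From dz/dt = 0: 0.00445y* = 0.116, so y* = 26.1.
From dx/dt = 0: 1.33(1 - x*/724) = 0.0128·26.1, giving x* = 724·(1 - 0.251) = 542.
From dy/dt = 0: 0.0047·542 - 0.519 = 0.0275z*, so z* = 2.03/0.0275 = 73.8.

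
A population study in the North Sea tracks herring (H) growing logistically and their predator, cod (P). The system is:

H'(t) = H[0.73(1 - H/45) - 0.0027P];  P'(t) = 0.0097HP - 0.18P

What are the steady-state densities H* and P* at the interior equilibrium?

From dP/dt = 0 with P > 0: 0.0097H* = 0.18, so H* = 18.6.
Substitute into dH/dt = 0: 0.73(1 - 18.6/45) = 0.0027P*.
The bracket is 0.588, giving P* = 0.429/0.0027 = 159.

H* ≈ 18.6, P* ≈ 159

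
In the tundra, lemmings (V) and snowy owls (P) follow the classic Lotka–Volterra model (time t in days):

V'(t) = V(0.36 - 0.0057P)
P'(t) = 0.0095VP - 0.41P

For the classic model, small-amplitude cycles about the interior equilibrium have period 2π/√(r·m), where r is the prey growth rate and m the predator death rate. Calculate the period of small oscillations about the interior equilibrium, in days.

T ≈ 16.4 days

Here r = 0.36 and m = 0.41, so r·m = 0.148.
ω = √0.148 = 0.384 per day, hence T = 2π/ω ≈ 16.4 days.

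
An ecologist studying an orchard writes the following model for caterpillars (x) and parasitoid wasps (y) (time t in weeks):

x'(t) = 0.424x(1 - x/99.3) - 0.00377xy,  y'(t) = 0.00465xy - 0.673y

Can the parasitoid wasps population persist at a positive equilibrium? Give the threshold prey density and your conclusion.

The predator equation gives dy/dt > 0 only when x > 0.673/0.00465 = 145.
Without the predator, x → K = 99.3. Since 99.3 < 145, the predator cannot invade.

Threshold x = 145; K < 145, so no, the predator goes extinct.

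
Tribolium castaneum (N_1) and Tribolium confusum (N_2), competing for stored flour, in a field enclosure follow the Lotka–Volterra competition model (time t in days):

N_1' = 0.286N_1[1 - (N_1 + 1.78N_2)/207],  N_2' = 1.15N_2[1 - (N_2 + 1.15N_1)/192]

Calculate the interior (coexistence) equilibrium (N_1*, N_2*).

Setting both brackets to zero gives the nullclines N_1 + 1.78N_2 = 207 and 1.15N_1 + N_2 = 192.
Substituting N_2 = 192 - 1.15N_1 into the first: N_1(1 - 1.78·1.15) = 207 - 1.78·192.
So N_1* = -135/-1.05 = 129, and then N_2* = 192 - 1.15·129 = 44.

N_1* ≈ 129, N_2* ≈ 44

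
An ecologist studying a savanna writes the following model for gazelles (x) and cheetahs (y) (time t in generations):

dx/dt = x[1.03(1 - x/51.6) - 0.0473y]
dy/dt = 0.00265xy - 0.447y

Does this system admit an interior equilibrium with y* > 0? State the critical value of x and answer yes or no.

The predator equation gives dy/dt > 0 only when x > 0.447/0.00265 = 169.
Without the predator, x → K = 51.6. Since 51.6 < 169, the predator cannot invade.

Threshold x = 169; K < 169, so no, the predator goes extinct.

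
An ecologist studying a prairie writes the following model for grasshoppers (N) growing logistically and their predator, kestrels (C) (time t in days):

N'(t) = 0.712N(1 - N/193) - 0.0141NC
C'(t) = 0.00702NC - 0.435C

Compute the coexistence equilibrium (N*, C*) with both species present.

From dC/dt = 0 with C > 0: 0.00702N* = 0.435, so N* = 62.
Substitute into dN/dt = 0: 0.712(1 - 62/193) = 0.0141C*.
The bracket is 0.679, giving C* = 0.483/0.0141 = 34.3.

N* ≈ 62, C* ≈ 34.3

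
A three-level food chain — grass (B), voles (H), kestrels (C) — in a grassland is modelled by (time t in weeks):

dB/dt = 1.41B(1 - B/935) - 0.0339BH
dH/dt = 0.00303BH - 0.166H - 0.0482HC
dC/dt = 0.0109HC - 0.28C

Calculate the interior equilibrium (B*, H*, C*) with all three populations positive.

B* ≈ 358, H* ≈ 25.7, C* ≈ 19

From dC/dt = 0: 0.0109H* = 0.28, so H* = 25.7.
From dB/dt = 0: 1.41(1 - B*/935) = 0.0339·25.7, giving B* = 935·(1 - 0.618) = 358.
From dH/dt = 0: 0.00303·358 - 0.166 = 0.0482C*, so C* = 0.917/0.0482 = 19.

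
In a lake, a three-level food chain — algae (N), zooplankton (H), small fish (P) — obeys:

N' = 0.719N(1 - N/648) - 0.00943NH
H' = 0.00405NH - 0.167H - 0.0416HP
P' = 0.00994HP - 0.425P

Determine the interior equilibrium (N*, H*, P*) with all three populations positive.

N* ≈ 285, H* ≈ 42.8, P* ≈ 23.7

From dP/dt = 0: 0.00994H* = 0.425, so H* = 42.8.
From dN/dt = 0: 0.719(1 - N*/648) = 0.00943·42.8, giving N* = 648·(1 - 0.561) = 285.
From dH/dt = 0: 0.00405·285 - 0.167 = 0.0416P*, so P* = 0.986/0.0416 = 23.7.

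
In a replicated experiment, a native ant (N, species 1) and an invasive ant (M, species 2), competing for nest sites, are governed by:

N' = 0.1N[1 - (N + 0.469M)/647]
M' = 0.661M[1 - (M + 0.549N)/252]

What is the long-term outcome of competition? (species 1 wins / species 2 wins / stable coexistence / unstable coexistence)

species 1 excludes species 2

Compare the nullcline intercepts: K1/α12 = 647/0.469 = 1380 > K2 = 252; K2/α21 = 252/0.549 = 459 < K1 = 647.
Since the inequalities point opposite ways, species 1 can invade but species 2 cannot.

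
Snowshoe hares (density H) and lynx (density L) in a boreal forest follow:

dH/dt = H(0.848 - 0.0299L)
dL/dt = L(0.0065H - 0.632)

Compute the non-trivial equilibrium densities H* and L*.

H* ≈ 97.2, L* ≈ 28.4

Set dL/dt = 0 with L > 0: 0.0065H - 0.632 = 0, so H* = 0.632/0.0065 = 97.2.
Set dH/dt = 0 with H > 0: 0.848 - 0.0299L = 0, so L* = 0.848/0.0299 = 28.4.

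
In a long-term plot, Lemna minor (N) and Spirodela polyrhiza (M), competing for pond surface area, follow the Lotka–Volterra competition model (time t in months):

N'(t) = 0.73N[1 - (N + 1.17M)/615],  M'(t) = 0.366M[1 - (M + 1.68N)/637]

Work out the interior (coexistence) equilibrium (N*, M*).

N* ≈ 135, M* ≈ 410

Setting both brackets to zero gives the nullclines N + 1.17M = 615 and 1.68N + M = 637.
Substituting M = 637 - 1.68N into the first: N(1 - 1.17·1.68) = 615 - 1.17·637.
So N* = -130/-0.966 = 135, and then M* = 637 - 1.68·135 = 410.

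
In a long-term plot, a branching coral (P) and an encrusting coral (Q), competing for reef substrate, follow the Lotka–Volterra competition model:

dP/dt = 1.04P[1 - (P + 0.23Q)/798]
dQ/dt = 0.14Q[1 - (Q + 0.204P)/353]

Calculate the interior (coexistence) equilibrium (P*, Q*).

Setting both brackets to zero gives the nullclines P + 0.23Q = 798 and 0.204P + Q = 353.
Substituting Q = 353 - 0.204P into the first: P(1 - 0.23·0.204) = 798 - 0.23·353.
So P* = 717/0.953 = 752, and then Q* = 353 - 0.204·752 = 200.

P* ≈ 752, Q* ≈ 200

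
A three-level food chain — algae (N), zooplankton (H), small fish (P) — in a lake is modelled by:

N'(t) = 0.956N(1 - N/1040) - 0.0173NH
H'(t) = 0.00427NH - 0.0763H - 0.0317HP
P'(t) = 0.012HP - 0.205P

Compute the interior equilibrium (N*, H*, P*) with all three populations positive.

From dP/dt = 0: 0.012H* = 0.205, so H* = 17.1.
From dN/dt = 0: 0.956(1 - N*/1040) = 0.0173·17.1, giving N* = 1040·(1 - 0.309) = 718.
From dH/dt = 0: 0.00427·718 - 0.0763 = 0.0317P*, so P* = 2.99/0.0317 = 94.4.

N* ≈ 718, H* ≈ 17.1, P* ≈ 94.4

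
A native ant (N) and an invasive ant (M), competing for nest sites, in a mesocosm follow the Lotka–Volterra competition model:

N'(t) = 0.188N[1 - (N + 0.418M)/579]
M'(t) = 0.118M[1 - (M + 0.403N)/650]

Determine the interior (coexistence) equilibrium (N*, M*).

Setting both brackets to zero gives the nullclines N + 0.418M = 579 and 0.403N + M = 650.
Substituting M = 650 - 0.403N into the first: N(1 - 0.418·0.403) = 579 - 0.418·650.
So N* = 307/0.832 = 370, and then M* = 650 - 0.403·370 = 501.

N* ≈ 370, M* ≈ 501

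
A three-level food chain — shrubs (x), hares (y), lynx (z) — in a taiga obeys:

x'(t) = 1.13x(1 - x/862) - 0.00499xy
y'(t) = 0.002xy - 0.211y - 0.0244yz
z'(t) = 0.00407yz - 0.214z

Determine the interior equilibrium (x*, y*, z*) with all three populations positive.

x* ≈ 662, y* ≈ 52.6, z* ≈ 45.6

From dz/dt = 0: 0.00407y* = 0.214, so y* = 52.6.
From dx/dt = 0: 1.13(1 - x*/862) = 0.00499·52.6, giving x* = 862·(1 - 0.232) = 662.
From dy/dt = 0: 0.002·662 - 0.211 = 0.0244z*, so z* = 1.11/0.0244 = 45.6.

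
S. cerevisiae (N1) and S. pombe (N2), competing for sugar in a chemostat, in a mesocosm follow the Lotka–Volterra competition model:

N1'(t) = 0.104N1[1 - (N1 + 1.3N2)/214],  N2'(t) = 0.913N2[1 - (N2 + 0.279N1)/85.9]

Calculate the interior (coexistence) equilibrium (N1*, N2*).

N1* ≈ 161, N2* ≈ 41.1

Setting both brackets to zero gives the nullclines N1 + 1.3N2 = 214 and 0.279N1 + N2 = 85.9.
Substituting N2 = 85.9 - 0.279N1 into the first: N1(1 - 1.3·0.279) = 214 - 1.3·85.9.
So N1* = 102/0.637 = 161, and then N2* = 85.9 - 0.279·161 = 41.1.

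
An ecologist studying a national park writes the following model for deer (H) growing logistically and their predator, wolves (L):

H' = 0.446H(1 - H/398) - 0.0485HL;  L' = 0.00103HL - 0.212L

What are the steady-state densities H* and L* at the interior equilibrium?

From dL/dt = 0 with L > 0: 0.00103H* = 0.212, so H* = 206.
Substitute into dH/dt = 0: 0.446(1 - 206/398) = 0.0485L*.
The bracket is 0.483, giving L* = 0.215/0.0485 = 4.44.

H* ≈ 206, L* ≈ 4.44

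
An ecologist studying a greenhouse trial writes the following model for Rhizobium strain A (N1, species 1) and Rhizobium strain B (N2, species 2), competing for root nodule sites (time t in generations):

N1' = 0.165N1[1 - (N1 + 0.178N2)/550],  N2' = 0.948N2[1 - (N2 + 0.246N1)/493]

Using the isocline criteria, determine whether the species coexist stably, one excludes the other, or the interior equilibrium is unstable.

Compare the nullcline intercepts: K1/α12 = 550/0.178 = 3090 > K2 = 493; K2/α21 = 493/0.246 = 2000 > K1 = 550.
Since both inequalities hold, each species can invade when rare, so the interior equilibrium is stable.

stable coexistence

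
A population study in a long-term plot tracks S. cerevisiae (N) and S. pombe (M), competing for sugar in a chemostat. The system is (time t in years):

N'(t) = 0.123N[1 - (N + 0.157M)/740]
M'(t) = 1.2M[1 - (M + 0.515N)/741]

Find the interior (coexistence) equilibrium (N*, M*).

Setting both brackets to zero gives the nullclines N + 0.157M = 740 and 0.515N + M = 741.
Substituting M = 741 - 0.515N into the first: N(1 - 0.157·0.515) = 740 - 0.157·741.
So N* = 624/0.919 = 679, and then M* = 741 - 0.515·679 = 392.

N* ≈ 679, M* ≈ 392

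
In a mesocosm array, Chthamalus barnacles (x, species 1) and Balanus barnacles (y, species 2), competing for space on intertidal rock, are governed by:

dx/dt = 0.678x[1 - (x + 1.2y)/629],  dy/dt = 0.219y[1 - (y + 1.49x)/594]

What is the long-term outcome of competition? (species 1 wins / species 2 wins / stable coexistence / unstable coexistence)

unstable coexistence (outcome depends on initial conditions)

Compare the nullcline intercepts: K1/α12 = 629/1.2 = 524 < K2 = 594; K2/α21 = 594/1.49 = 399 < K1 = 629.
Since both are reversed, neither can invade when rare; the interior point is a saddle.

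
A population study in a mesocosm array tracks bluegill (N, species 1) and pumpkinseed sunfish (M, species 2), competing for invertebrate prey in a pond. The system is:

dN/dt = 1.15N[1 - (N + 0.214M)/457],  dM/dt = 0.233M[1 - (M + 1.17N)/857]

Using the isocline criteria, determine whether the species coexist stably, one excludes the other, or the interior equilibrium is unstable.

Compare the nullcline intercepts: K1/α12 = 457/0.214 = 2140 > K2 = 857; K2/α21 = 857/1.17 = 732 > K1 = 457.
Since both inequalities hold, each species can invade when rare, so the interior equilibrium is stable.

stable coexistence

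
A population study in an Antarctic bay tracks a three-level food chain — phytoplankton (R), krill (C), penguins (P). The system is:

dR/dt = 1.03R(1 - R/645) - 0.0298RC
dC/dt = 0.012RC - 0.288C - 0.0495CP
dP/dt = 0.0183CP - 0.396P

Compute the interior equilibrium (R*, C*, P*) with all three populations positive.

R* ≈ 241, C* ≈ 21.6, P* ≈ 52.7

From dP/dt = 0: 0.0183C* = 0.396, so C* = 21.6.
From dR/dt = 0: 1.03(1 - R*/645) = 0.0298·21.6, giving R* = 645·(1 - 0.626) = 241.
From dC/dt = 0: 0.012·241 - 0.288 = 0.0495P*, so P* = 2.61/0.0495 = 52.7.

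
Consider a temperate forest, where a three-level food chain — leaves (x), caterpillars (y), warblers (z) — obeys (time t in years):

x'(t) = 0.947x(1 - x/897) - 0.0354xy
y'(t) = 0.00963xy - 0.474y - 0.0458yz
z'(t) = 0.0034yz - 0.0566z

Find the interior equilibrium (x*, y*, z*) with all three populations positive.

x* ≈ 339, y* ≈ 16.6, z* ≈ 60.9

From dz/dt = 0: 0.0034y* = 0.0566, so y* = 16.6.
From dx/dt = 0: 0.947(1 - x*/897) = 0.0354·16.6, giving x* = 897·(1 - 0.622) = 339.
From dy/dt = 0: 0.00963·339 - 0.474 = 0.0458z*, so z* = 2.79/0.0458 = 60.9.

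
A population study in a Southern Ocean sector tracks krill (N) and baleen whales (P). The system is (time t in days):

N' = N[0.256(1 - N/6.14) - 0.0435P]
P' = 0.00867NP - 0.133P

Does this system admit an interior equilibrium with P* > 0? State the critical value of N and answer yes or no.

Threshold N = 15.3; K < 15.3, so no, the predator goes extinct.

The predator equation gives dP/dt > 0 only when N > 0.133/0.00867 = 15.3.
Without the predator, N → K = 6.14. Since 6.14 < 15.3, the predator cannot invade.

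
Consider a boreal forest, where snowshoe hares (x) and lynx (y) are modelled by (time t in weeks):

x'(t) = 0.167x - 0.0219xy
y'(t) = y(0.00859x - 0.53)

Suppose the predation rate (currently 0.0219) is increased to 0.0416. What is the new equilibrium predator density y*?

At the interior fixed point, setting dx/dt = 0 with x > 0 fixes y* = (prey growth rate)/(xy coefficient) — independent of the other coefficients.
With the change, y* = 0.167/0.0416 = 4.01; it falls from 7.63.

y* ≈ 4.01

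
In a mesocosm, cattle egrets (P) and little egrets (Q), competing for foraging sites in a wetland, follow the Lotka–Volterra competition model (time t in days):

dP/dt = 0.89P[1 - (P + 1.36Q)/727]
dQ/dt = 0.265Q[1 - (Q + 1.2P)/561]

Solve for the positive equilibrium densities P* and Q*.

P* ≈ 56.9, Q* ≈ 493

Setting both brackets to zero gives the nullclines P + 1.36Q = 727 and 1.2P + Q = 561.
Substituting Q = 561 - 1.2P into the first: P(1 - 1.36·1.2) = 727 - 1.36·561.
So P* = -36/-0.632 = 56.9, and then Q* = 561 - 1.2·56.9 = 493.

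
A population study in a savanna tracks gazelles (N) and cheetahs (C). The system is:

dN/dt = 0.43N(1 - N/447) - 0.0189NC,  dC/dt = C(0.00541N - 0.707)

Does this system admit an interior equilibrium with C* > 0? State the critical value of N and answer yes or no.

Threshold N = 131; K > 131, so yes, the predator persists.

The predator equation gives dC/dt > 0 only when N > 0.707/0.00541 = 131.
Without the predator, N → K = 447. Since 447 > 131, the predator can invade and persist.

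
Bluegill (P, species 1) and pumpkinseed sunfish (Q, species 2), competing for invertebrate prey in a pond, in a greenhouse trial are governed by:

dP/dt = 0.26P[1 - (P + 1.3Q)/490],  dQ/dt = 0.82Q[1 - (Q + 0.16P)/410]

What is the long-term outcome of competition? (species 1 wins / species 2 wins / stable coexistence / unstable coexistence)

species 2 excludes species 1

Compare the nullcline intercepts: K1/α12 = 490/1.3 = 377 < K2 = 410; K2/α21 = 410/0.16 = 2560 > K1 = 490.
Since the inequalities point opposite ways, species 2 can invade but species 1 cannot.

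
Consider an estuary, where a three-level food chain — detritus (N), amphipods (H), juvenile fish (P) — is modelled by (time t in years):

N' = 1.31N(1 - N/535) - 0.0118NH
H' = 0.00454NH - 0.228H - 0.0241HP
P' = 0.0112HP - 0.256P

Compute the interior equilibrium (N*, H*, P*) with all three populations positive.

N* ≈ 425, H* ≈ 22.9, P* ≈ 70.6

From dP/dt = 0: 0.0112H* = 0.256, so H* = 22.9.
From dN/dt = 0: 1.31(1 - N*/535) = 0.0118·22.9, giving N* = 535·(1 - 0.206) = 425.
From dH/dt = 0: 0.00454·425 - 0.228 = 0.0241P*, so P* = 1.7/0.0241 = 70.6.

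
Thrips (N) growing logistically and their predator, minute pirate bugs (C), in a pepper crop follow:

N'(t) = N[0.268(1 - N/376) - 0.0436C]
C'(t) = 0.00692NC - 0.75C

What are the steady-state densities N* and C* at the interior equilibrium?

N* ≈ 108, C* ≈ 4.37

From dC/dt = 0 with C > 0: 0.00692N* = 0.75, so N* = 108.
Substitute into dN/dt = 0: 0.268(1 - 108/376) = 0.0436C*.
The bracket is 0.712, giving C* = 0.191/0.0436 = 4.37.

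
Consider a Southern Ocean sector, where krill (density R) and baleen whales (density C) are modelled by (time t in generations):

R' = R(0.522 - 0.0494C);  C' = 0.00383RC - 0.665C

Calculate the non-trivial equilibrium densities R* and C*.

R* ≈ 174, C* ≈ 10.6

Set dC/dt = 0 with C > 0: 0.00383R - 0.665 = 0, so R* = 0.665/0.00383 = 174.
Set dR/dt = 0 with R > 0: 0.522 - 0.0494C = 0, so C* = 0.522/0.0494 = 10.6.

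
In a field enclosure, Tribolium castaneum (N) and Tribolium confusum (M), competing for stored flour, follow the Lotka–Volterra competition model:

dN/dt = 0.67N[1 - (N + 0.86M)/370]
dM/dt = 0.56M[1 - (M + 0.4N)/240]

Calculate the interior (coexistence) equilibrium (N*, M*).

Setting both brackets to zero gives the nullclines N + 0.86M = 370 and 0.4N + M = 240.
Substituting M = 240 - 0.4N into the first: N(1 - 0.86·0.4) = 370 - 0.86·240.
So N* = 164/0.656 = 249, and then M* = 240 - 0.4·249 = 140.

N* ≈ 249, M* ≈ 140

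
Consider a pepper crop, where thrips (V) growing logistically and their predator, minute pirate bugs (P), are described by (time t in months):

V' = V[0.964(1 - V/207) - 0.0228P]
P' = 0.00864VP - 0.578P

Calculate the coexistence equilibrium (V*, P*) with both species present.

V* ≈ 66.9, P* ≈ 28.6

From dP/dt = 0 with P > 0: 0.00864V* = 0.578, so V* = 66.9.
Substitute into dV/dt = 0: 0.964(1 - 66.9/207) = 0.0228P*.
The bracket is 0.677, giving P* = 0.652/0.0228 = 28.6.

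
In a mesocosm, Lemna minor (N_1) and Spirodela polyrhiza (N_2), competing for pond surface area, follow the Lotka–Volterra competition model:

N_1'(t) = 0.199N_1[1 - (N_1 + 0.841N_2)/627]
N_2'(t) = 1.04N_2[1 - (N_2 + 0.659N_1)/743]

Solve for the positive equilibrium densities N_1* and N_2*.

N_1* ≈ 4.79, N_2* ≈ 740

Setting both brackets to zero gives the nullclines N_1 + 0.841N_2 = 627 and 0.659N_1 + N_2 = 743.
Substituting N_2 = 743 - 0.659N_1 into the first: N_1(1 - 0.841·0.659) = 627 - 0.841·743.
So N_1* = 2.14/0.446 = 4.79, and then N_2* = 743 - 0.659·4.79 = 740.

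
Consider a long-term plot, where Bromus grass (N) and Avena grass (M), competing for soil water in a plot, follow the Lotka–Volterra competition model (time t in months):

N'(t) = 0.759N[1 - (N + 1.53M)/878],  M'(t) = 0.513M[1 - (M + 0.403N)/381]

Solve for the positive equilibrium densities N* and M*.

Setting both brackets to zero gives the nullclines N + 1.53M = 878 and 0.403N + M = 381.
Substituting M = 381 - 0.403N into the first: N(1 - 1.53·0.403) = 878 - 1.53·381.
So N* = 295/0.383 = 770, and then M* = 381 - 0.403·770 = 70.9.

N* ≈ 770, M* ≈ 70.9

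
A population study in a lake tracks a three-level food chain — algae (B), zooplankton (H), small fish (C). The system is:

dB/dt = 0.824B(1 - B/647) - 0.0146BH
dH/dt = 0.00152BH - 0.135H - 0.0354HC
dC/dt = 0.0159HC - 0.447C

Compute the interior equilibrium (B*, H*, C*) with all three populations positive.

B* ≈ 325, H* ≈ 28.1, C* ≈ 10.1

From dC/dt = 0: 0.0159H* = 0.447, so H* = 28.1.
From dB/dt = 0: 0.824(1 - B*/647) = 0.0146·28.1, giving B* = 647·(1 - 0.498) = 325.
From dH/dt = 0: 0.00152·325 - 0.135 = 0.0354C*, so C* = 0.359/0.0354 = 10.1.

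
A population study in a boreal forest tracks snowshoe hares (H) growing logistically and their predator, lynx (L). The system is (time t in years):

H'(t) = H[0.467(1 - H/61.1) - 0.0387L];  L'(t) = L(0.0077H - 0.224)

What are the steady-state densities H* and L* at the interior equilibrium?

H* ≈ 29.1, L* ≈ 6.32

From dL/dt = 0 with L > 0: 0.0077H* = 0.224, so H* = 29.1.
Substitute into dH/dt = 0: 0.467(1 - 29.1/61.1) = 0.0387L*.
The bracket is 0.524, giving L* = 0.245/0.0387 = 6.32.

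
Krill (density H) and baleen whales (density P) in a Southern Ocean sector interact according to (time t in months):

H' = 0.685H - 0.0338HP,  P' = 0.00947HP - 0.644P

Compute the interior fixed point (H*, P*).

Set dP/dt = 0 with P > 0: 0.00947H - 0.644 = 0, so H* = 0.644/0.00947 = 68.
Set dH/dt = 0 with H > 0: 0.685 - 0.0338P = 0, so P* = 0.685/0.0338 = 20.3.

H* ≈ 68, P* ≈ 20.3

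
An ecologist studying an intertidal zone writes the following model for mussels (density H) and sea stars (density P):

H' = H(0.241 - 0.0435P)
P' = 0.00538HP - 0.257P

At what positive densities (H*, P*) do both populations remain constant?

H* ≈ 47.8, P* ≈ 5.54

Set dP/dt = 0 with P > 0: 0.00538H - 0.257 = 0, so H* = 0.257/0.00538 = 47.8.
Set dH/dt = 0 with H > 0: 0.241 - 0.0435P = 0, so P* = 0.241/0.0435 = 5.54.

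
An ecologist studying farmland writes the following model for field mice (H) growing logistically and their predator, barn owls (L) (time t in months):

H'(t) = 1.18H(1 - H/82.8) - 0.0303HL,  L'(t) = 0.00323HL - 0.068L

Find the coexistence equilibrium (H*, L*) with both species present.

H* ≈ 21.1, L* ≈ 29

From dL/dt = 0 with L > 0: 0.00323H* = 0.068, so H* = 21.1.
Substitute into dH/dt = 0: 1.18(1 - 21.1/82.8) = 0.0303L*.
The bracket is 0.746, giving L* = 0.88/0.0303 = 29.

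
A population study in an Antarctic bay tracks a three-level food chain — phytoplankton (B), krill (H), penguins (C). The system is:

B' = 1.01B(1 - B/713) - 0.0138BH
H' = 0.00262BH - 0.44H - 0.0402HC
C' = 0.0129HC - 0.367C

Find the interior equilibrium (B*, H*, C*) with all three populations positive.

B* ≈ 436, H* ≈ 28.4, C* ≈ 17.5

From dC/dt = 0: 0.0129H* = 0.367, so H* = 28.4.
From dB/dt = 0: 1.01(1 - B*/713) = 0.0138·28.4, giving B* = 713·(1 - 0.389) = 436.
From dH/dt = 0: 0.00262·436 - 0.44 = 0.0402C*, so C* = 0.702/0.0402 = 17.5.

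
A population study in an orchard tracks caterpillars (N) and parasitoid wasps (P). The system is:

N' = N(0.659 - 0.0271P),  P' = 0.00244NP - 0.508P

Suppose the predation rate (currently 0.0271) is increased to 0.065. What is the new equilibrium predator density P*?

At the interior fixed point, setting dN/dt = 0 with N > 0 fixes P* = (prey growth rate)/(NP coefficient) — independent of the other coefficients.
With the change, P* = 0.659/0.065 = 10.1; it falls from 24.3.

P* ≈ 10.1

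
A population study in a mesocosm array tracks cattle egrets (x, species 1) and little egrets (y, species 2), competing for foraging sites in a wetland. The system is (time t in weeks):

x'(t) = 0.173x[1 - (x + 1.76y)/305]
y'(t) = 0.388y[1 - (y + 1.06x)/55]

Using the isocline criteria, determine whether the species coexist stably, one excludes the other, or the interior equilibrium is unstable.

Compare the nullcline intercepts: K1/α12 = 305/1.76 = 173 > K2 = 55; K2/α21 = 55/1.06 = 51.9 < K1 = 305.
Since the inequalities point opposite ways, species 1 can invade but species 2 cannot.

species 1 excludes species 2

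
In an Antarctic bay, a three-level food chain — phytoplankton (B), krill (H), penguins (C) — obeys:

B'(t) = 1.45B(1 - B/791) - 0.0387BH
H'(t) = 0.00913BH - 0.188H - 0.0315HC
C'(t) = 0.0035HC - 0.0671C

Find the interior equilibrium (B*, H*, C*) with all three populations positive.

B* ≈ 386, H* ≈ 19.2, C* ≈ 106

From dC/dt = 0: 0.0035H* = 0.0671, so H* = 19.2.
From dB/dt = 0: 1.45(1 - B*/791) = 0.0387·19.2, giving B* = 791·(1 - 0.512) = 386.
From dH/dt = 0: 0.00913·386 - 0.188 = 0.0315C*, so C* = 3.34/0.0315 = 106.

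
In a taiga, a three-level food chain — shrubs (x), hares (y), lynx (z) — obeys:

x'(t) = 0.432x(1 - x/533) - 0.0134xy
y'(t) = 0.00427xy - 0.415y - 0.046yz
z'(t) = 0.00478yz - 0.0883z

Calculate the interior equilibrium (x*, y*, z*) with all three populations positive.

x* ≈ 228, y* ≈ 18.5, z* ≈ 12.1

From dz/dt = 0: 0.00478y* = 0.0883, so y* = 18.5.
From dx/dt = 0: 0.432(1 - x*/533) = 0.0134·18.5, giving x* = 533·(1 - 0.573) = 228.
From dy/dt = 0: 0.00427·228 - 0.415 = 0.046z*, so z* = 0.557/0.046 = 12.1.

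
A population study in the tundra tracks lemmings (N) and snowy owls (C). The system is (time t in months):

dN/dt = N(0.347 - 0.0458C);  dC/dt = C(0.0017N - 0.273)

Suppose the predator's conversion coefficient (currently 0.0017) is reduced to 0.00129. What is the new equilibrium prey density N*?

N* ≈ 212

At the interior fixed point, setting dC/dt = 0 with C > 0 fixes N* = (predator death rate)/(NC coefficient) — independent of the other coefficients.
With the change, N* = 0.273/0.00129 = 212; it rises from 161.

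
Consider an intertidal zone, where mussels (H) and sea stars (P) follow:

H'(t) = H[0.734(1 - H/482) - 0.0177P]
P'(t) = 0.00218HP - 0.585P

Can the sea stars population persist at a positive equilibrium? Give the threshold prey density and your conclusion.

Threshold H = 268; K > 268, so yes, the predator persists.

The predator equation gives dP/dt > 0 only when H > 0.585/0.00218 = 268.
Without the predator, H → K = 482. Since 482 > 268, the predator can invade and persist.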